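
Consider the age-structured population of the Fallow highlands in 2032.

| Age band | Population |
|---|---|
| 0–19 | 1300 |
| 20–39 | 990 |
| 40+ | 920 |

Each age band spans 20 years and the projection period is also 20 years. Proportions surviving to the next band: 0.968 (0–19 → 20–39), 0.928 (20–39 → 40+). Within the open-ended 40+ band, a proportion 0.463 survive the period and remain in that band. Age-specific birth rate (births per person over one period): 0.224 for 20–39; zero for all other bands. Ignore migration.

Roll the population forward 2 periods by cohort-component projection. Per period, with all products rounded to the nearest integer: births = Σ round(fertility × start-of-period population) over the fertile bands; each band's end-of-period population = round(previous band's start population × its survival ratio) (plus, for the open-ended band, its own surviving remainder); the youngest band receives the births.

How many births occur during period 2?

282

Call the groups 1 to 3, youngest first.
Period 1:
Births: 990 × 0.224 = 222
Group 2: 1300 × 0.968 = 1258
Group 3: 990 × 0.928 + 920 × 0.463 = 919 + 426 = 1345
Giving 222 / 1258 / 1345.
Period 2:
Births: 1258 × 0.224 = 282
Group 2: 222 × 0.968 = 215
Group 3: 1258 × 0.928 + 1345 × 0.463 = 1167 + 623 = 1790
Giving 282 / 215 / 1790.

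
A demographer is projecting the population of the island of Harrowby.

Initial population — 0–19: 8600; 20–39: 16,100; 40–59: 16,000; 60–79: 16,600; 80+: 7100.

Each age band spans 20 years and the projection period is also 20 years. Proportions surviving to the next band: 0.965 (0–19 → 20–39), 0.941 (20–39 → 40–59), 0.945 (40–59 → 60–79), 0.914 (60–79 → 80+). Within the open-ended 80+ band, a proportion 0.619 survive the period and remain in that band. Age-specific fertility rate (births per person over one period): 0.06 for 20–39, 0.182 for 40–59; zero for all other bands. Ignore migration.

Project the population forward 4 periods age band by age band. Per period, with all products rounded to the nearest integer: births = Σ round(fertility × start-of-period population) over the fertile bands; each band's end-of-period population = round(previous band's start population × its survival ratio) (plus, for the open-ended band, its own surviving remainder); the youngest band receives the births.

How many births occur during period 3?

1646

(Groups numbered youngest = 1 to oldest = 5.)
— Period 1 —
Births: 16100 × 0.06 = 966  |  16000 × 0.182 = 2912 — total 3878
Group 2: 8600 × 0.965 = 8299
Group 3: 16100 × 0.941 = 15150
Group 4: 16000 × 0.945 = 15120
Group 5: 16600 × 0.914 + 7100 × 0.619 = 15172 + 4395 = 19567
→ [3878, 8299, 15150, 15120, 19567]
— Period 2 —
Births: 8299 × 0.06 = 498  |  15150 × 0.182 = 2757 — total 3255
Group 2: 3878 × 0.965 = 3742
Group 3: 8299 × 0.941 = 7809
Group 4: 15150 × 0.945 = 14317
Group 5: 15120 × 0.914 + 19567 × 0.619 = 13820 + 12112 = 25932
→ [3255, 3742, 7809, 14317, 25932]
— Period 3 —
Births: 3742 × 0.06 = 225  |  7809 × 0.182 = 1421 — total 1646
Group 2: 3255 × 0.965 = 3141
Group 3: 3742 × 0.941 = 3521
Group 4: 7809 × 0.945 = 7380
Group 5: 14317 × 0.914 + 25932 × 0.619 = 13086 + 16052 = 29138
→ [1646, 3141, 3521, 7380, 29138]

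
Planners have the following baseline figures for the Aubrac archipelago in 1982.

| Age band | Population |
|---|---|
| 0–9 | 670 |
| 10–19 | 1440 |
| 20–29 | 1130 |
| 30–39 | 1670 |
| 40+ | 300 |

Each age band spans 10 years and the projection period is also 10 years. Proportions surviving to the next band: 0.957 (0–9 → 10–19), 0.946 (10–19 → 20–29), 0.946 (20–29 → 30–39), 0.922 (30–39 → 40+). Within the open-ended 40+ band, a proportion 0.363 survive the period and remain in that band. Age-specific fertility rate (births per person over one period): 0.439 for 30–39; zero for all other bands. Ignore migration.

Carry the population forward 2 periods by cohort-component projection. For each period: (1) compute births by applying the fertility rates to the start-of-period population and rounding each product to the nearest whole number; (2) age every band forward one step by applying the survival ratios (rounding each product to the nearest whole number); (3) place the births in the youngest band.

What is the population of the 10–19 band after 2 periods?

701

[period 1]
Births: 1670 × 0.439 = 733
10–19: 670 × 0.957 = 641
20–29: 1440 × 0.946 = 1362
30–39: 1130 × 0.946 = 1069
40+: 1670 × 0.922 + 300 × 0.363 = 1540 + 109 = 1649
Giving 733 / 641 / 1362 / 1069 / 1649.
[period 2]
Births: 1069 × 0.439 = 469
10–19: 733 × 0.957 = 701
20–29: 641 × 0.946 = 606
30–39: 1362 × 0.946 = 1288
40+: 1069 × 0.922 + 1649 × 0.363 = 986 + 599 = 1585
Giving 469 / 701 / 606 / 1288 / 1585.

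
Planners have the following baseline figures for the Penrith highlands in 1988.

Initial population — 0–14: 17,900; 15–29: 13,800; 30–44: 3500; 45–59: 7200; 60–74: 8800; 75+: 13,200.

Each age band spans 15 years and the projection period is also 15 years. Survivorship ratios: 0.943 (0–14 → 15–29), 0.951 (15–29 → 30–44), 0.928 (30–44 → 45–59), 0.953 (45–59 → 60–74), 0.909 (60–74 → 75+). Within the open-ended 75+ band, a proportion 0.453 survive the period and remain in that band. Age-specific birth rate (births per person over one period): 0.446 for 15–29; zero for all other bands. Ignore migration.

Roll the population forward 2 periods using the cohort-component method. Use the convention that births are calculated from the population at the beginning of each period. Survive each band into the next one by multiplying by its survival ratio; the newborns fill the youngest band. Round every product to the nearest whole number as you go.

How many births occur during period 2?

Call the groups 1 to 6, youngest first.
[period 1]
Births: 13800 × 0.446 = 6155
Group 2: 17900 × 0.943 = 16880
Group 3: 13800 × 0.951 = 13124
Group 4: 3500 × 0.928 = 3248
Group 5: 7200 × 0.953 = 6862
Group 6: 8800 × 0.909 + 13200 × 0.453 = 7999 + 5980 = 13979
→ [6155, 16880, 13124, 3248, 6862, 13979]
[period 2]
Births: 16880 × 0.446 = 7528
Group 2: 6155 × 0.943 = 5804
Group 3: 16880 × 0.951 = 16053
Group 4: 13124 × 0.928 = 12179
Group 5: 3248 × 0.953 = 3095
Group 6: 6862 × 0.909 + 13979 × 0.453 = 6238 + 6332 = 12570
→ [7528, 5804, 16053, 12179, 3095, 12570]

7528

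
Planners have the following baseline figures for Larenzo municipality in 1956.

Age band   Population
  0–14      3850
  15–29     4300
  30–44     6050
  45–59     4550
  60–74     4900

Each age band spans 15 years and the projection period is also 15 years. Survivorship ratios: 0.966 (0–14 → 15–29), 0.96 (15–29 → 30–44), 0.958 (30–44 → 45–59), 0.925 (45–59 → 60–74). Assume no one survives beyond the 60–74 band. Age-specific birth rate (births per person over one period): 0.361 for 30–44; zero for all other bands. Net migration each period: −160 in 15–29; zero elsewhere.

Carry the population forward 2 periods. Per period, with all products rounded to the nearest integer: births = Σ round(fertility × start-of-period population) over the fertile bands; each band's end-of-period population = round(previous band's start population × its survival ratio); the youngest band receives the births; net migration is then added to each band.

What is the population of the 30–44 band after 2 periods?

After projecting period 1:
Births: 6050 × 0.361 = 2184
15–29: 3850 × 0.966 = 3719
30–44: 4300 × 0.96 = 4128
45–59: 6050 × 0.958 = 5796
60–74: 4550 × 0.925 = 4209
Net migration: 15–29 − 160 → 3559
End of period: [2184, 3559, 4128, 5796, 4209]
After projecting period 2:
Births: 4128 × 0.361 = 1490
15–29: 2184 × 0.966 = 2110
30–44: 3559 × 0.96 = 3417
45–59: 4128 × 0.958 = 3955
60–74: 5796 × 0.925 = 5361
Net migration: 15–29 − 160 → 1950
End of period: [1490, 1950, 3417, 3955, 5361]

3417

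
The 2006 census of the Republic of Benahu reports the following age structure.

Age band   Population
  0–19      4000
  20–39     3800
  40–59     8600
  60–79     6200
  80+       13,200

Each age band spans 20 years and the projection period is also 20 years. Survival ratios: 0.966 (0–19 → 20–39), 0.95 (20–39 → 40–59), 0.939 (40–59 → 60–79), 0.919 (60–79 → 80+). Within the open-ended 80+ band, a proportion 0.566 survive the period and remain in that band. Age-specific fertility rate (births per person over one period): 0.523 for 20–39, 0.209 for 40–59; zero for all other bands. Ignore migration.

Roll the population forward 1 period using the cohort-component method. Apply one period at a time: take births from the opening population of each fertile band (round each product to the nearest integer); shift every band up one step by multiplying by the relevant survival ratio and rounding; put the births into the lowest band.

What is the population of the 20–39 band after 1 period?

3864

— Period 1 —
Births: 3800 × 0.523 = 1987 ; 8600 × 0.209 = 1797 — total 3784
20–39: 4000 × 0.966 = 3864
40–59: 3800 × 0.95 = 3610
60–79: 8600 × 0.939 = 8075
80+: 6200 × 0.919 + 13200 × 0.566 = 5698 + 7471 = 13169
→ [3784, 3864, 3610, 8075, 13169]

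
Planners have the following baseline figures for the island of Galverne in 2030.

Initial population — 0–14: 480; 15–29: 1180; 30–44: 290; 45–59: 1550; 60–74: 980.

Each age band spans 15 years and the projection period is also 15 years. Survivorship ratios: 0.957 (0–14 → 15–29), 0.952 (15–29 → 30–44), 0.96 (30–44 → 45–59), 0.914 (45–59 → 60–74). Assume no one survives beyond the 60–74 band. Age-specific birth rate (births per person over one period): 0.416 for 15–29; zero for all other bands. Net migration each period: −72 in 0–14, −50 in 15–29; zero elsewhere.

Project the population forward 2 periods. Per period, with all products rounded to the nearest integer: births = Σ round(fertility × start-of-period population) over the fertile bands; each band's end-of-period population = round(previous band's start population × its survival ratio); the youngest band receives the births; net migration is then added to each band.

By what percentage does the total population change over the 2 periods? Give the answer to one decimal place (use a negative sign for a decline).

-51.6

Let group 1 be 0–14 through group 5 = 60–74.
Period 1:
Births: 1180 * 0.416 = 491
Group 2: 480 * 0.957 = 459
Group 3: 1180 * 0.952 = 1123
Group 4: 290 * 0.96 = 278
Group 5: 1550 * 0.914 = 1417
Net migration: Group 1 − 72 → 419; Group 2 − 50 → 409
Giving 419 / 409 / 1123 / 278 / 1417.
Period 2:
Births: 409 * 0.416 = 170
Group 2: 419 * 0.957 = 401
Group 3: 409 * 0.952 = 389
Group 4: 1123 * 0.96 = 1078
Group 5: 278 * 0.914 = 254
Net migration: Group 1 − 72 → 98; Group 2 − 50 → 351
Giving 98 / 351 / 389 / 1078 / 254.
Total: 4480 → 2170; change = -2310; percentage change = -51.6%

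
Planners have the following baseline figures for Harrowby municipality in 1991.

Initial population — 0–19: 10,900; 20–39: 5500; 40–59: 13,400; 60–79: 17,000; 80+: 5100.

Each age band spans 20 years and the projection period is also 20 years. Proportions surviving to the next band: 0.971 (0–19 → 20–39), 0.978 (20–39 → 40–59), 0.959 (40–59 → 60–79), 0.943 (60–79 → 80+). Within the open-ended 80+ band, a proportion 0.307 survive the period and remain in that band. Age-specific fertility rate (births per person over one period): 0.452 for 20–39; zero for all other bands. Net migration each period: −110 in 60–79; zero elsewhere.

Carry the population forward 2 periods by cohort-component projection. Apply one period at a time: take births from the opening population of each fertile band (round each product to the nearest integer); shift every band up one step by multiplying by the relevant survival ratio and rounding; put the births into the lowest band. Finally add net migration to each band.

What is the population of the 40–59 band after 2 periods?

Let group 1 be 0–19 through group 5 = 80+.
After projecting period 1:
Births: 5500 × 0.452 = 2486
Group 2: 10900 × 0.971 = 10584
Group 3: 5500 × 0.978 = 5379
Group 4: 13400 × 0.959 = 12851
Group 5: 17000 × 0.943 + 5100 × 0.307 = 16031 + 1566 = 17597
Net migration: Group 4 − 110 → 12741
→ [2486, 10584, 5379, 12741, 17597]
After projecting period 2:
Births: 10584 × 0.452 = 4784
Group 2: 2486 × 0.971 = 2414
Group 3: 10584 × 0.978 = 10351
Group 4: 5379 × 0.959 = 5158
Group 5: 12741 × 0.943 + 17597 × 0.307 = 12015 + 5402 = 17417
Net migration: Group 4 − 110 → 5048
→ [4784, 2414, 10351, 5048, 17417]

10351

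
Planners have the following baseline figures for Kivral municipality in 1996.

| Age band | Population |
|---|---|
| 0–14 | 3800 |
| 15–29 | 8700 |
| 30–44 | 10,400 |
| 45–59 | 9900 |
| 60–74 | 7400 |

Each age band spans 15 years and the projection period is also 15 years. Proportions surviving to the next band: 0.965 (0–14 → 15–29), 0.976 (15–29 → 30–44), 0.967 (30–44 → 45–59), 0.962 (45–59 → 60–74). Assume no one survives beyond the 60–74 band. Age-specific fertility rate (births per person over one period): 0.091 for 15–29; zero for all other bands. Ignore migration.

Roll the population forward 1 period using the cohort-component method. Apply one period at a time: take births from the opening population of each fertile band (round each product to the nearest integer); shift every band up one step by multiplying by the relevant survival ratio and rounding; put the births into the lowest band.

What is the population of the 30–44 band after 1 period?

8491

— Period 1 —
Births: 8700 * 0.091 = 792
15–29: 3800 * 0.965 = 3667
30–44: 8700 * 0.976 = 8491
45–59: 10400 * 0.967 = 10057
60–74: 9900 * 0.962 = 9524
Population now: 0–14=792, 15–29=3667, 30–44=8491, 45–59=10057, 60–74=9524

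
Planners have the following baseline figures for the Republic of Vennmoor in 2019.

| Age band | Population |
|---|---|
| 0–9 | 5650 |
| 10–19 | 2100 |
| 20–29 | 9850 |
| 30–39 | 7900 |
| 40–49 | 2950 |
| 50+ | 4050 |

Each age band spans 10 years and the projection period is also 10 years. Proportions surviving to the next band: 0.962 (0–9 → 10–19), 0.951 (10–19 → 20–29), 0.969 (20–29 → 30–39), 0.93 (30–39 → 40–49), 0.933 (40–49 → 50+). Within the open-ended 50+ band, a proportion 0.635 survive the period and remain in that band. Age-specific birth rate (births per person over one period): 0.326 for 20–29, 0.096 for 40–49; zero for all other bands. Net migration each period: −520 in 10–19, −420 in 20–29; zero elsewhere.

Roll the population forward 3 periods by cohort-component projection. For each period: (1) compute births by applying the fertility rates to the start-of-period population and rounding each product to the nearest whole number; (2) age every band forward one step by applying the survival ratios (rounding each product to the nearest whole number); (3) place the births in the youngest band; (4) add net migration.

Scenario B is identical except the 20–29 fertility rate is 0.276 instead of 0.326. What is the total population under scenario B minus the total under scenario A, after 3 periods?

(Groups numbered youngest = 1 to oldest = 6.)
Period 1.
Births: 9850 × 0.326 = 3211  |  2950 × 0.096 = 283 ⇒ total 3494
Group 2: 5650 × 0.962 = 5435
Group 3: 2100 × 0.951 = 1997
Group 4: 9850 × 0.969 = 9545
Group 5: 7900 × 0.93 = 7347
Group 6: 2950 × 0.933 + 4050 × 0.635 = 2752 + 2572 = 5324
Net migration: Group 2 − 520 → 4915; Group 3 − 420 → 1577
End of period: [3494, 4915, 1577, 9545, 7347, 5324]
Period 2.
Births: 1577 × 0.326 = 514  |  7347 × 0.096 = 705 ⇒ total 1219
Group 2: 3494 × 0.962 = 3361
Group 3: 4915 × 0.951 = 4674
Group 4: 1577 × 0.969 = 1528
Group 5: 9545 × 0.93 = 8877
Group 6: 7347 × 0.933 + 5324 × 0.635 = 6855 + 3381 = 10236
Net migration: Group 2 − 520 → 2841; Group 3 − 420 → 4254
End of period: [1219, 2841, 4254, 1528, 8877, 10236]
Period 3.
Births: 4254 × 0.326 = 1387  |  8877 × 0.096 = 852 ⇒ total 2239
Group 2: 1219 × 0.962 = 1173
Group 3: 2841 × 0.951 = 2702
Group 4: 4254 × 0.969 = 4122
Group 5: 1528 × 0.93 = 1421
Group 6: 8877 × 0.933 + 10236 × 0.635 = 8282 + 6500 = 14782
Net migration: Group 2 − 520 → 653; Group 3 − 420 → 2282
End of period: [2239, 653, 2282, 4122, 1421, 14782]
Scenario A total after 3 periods: 25499
Scenario B projection —
Period 1.
Births: 9850 × 0.276 = 2719  |  2950 × 0.096 = 283 ⇒ total 3002
Group 2: 5650 × 0.962 = 5435
Group 3: 2100 × 0.951 = 1997
Group 4: 9850 × 0.969 = 9545
Group 5: 7900 × 0.93 = 7347
Group 6: 2950 × 0.933 + 4050 × 0.635 = 2752 + 2572 = 5324
Net migration: Group 2 − 520 → 4915; Group 3 − 420 → 1577
End of period: [3002, 4915, 1577, 9545, 7347, 5324]
Period 2.
Births: 1577 × 0.276 = 435  |  7347 × 0.096 = 705 ⇒ total 1140
Group 2: 3002 × 0.962 = 2888
Group 3: 4915 × 0.951 = 4674
Group 4: 1577 × 0.969 = 1528
Group 5: 9545 × 0.93 = 8877
Group 6: 7347 × 0.933 + 5324 × 0.635 = 6855 + 3381 = 10236
Net migration: Group 2 − 520 → 2368; Group 3 − 420 → 4254
End of period: [1140, 2368, 4254, 1528, 8877, 10236]
Period 3.
Births: 4254 × 0.276 = 1174  |  8877 × 0.096 = 852 ⇒ total 2026
Group 2: 1140 × 0.962 = 1097
Group 3: 2368 × 0.951 = 2252
Group 4: 4254 × 0.969 = 4122
Group 5: 1528 × 0.93 = 1421
Group 6: 8877 × 0.933 + 10236 × 0.635 = 8282 + 6500 = 14782
Net migration: Group 2 − 520 → 577; Group 3 − 420 → 1832
End of period: [2026, 577, 1832, 4122, 1421, 14782]
Scenario B total after 3 periods: 24760
Difference B − A = 24760 − 25499 = -739

-739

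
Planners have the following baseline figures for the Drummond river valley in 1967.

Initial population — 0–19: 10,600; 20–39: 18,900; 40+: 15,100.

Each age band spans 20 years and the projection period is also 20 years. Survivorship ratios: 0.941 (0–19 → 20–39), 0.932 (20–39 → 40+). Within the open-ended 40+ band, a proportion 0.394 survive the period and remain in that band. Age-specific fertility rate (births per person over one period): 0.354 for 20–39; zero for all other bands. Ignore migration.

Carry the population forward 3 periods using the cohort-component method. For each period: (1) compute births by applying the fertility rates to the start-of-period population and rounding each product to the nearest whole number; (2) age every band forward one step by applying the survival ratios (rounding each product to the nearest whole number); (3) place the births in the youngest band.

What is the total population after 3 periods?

Call the bands 1 to 3, youngest first.
Period 1:
Births: 18900 * 0.354 = 6691
Band 2: 10600 * 0.941 = 9975
Band 3: 18900 * 0.932 + 15100 * 0.394 = 17615 + 5949 = 23564
End of period: [6691, 9975, 23564]
Period 2:
Births: 9975 * 0.354 = 3531
Band 2: 6691 * 0.941 = 6296
Band 3: 9975 * 0.932 + 23564 * 0.394 = 9297 + 9284 = 18581
End of period: [3531, 6296, 18581]
Period 3:
Births: 6296 * 0.354 = 2229
Band 2: 3531 * 0.941 = 3323
Band 3: 6296 * 0.932 + 18581 * 0.394 = 5868 + 7321 = 13189
End of period: [2229, 3323, 13189]
Total after period 3: 2229 + 3323 + 13189 = 18741

18741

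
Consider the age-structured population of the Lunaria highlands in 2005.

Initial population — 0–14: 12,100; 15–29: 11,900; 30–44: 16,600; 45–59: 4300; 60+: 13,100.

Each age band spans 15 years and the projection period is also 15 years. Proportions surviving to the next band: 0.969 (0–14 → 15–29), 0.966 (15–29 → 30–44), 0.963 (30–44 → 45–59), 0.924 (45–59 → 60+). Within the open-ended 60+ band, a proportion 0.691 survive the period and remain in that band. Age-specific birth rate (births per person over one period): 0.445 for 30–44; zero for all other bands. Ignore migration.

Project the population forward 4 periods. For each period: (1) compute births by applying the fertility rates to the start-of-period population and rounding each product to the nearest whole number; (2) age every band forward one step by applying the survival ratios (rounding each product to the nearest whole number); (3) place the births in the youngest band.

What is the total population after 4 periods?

47904

Period 1.
Births: 16600 × 0.445 = 7387
15–29: 12100 × 0.969 = 11725
30–44: 11900 × 0.966 = 11495
45–59: 16600 × 0.963 = 15986
60+: 4300 × 0.924 + 13100 × 0.691 = 3973 + 9052 = 13025
End of period: [7387, 11725, 11495, 15986, 13025]
Period 2.
Births: 11495 × 0.445 = 5115
15–29: 7387 × 0.969 = 7158
30–44: 11725 × 0.966 = 11326
45–59: 11495 × 0.963 = 11070
60+: 15986 × 0.924 + 13025 × 0.691 = 14771 + 9000 = 23771
End of period: [5115, 7158, 11326, 11070, 23771]
Period 3.
Births: 11326 × 0.445 = 5040
15–29: 5115 × 0.969 = 4956
30–44: 7158 × 0.966 = 6915
45–59: 11326 × 0.963 = 10907
60+: 11070 × 0.924 + 23771 × 0.691 = 10229 + 16426 = 26655
End of period: [5040, 4956, 6915, 10907, 26655]
Period 4.
Births: 6915 × 0.445 = 3077
15–29: 5040 × 0.969 = 4884
30–44: 4956 × 0.966 = 4787
45–59: 6915 × 0.963 = 6659
60+: 10907 × 0.924 + 26655 × 0.691 = 10078 + 18419 = 28497
End of period: [3077, 4884, 4787, 6659, 28497]
Total after period 4: 3077 + 4884 + 4787 + 6659 + 28497 = 47904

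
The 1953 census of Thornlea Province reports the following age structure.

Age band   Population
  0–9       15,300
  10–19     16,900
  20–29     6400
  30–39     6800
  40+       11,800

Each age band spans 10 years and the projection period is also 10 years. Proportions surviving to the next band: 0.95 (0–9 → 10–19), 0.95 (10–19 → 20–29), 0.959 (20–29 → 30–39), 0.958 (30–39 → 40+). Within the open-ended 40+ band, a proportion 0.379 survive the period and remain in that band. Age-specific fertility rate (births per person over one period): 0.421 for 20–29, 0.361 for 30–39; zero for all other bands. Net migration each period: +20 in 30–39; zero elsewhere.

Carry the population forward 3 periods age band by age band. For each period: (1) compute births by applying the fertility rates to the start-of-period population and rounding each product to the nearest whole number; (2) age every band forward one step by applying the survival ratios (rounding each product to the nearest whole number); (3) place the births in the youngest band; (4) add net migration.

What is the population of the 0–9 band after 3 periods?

11379

Period 1.
Births: 6400 * 0.421 = 2694 ; 6800 * 0.361 = 2455 ⇒ total 5149
10–19: 15300 * 0.95 = 14535
20–29: 16900 * 0.95 = 16055
30–39: 6400 * 0.959 = 6138
40+: 6800 * 0.958 + 11800 * 0.379 = 6514 + 4472 = 10986
Net migration: 30–39 + 20 → 6158
Population now: 0–9=5149, 10–19=14535, 20–29=16055, 30–39=6158, 40+=10986
Period 2.
Births: 16055 * 0.421 = 6759 ; 6158 * 0.361 = 2223 ⇒ total 8982
10–19: 5149 * 0.95 = 4892
20–29: 14535 * 0.95 = 13808
30–39: 16055 * 0.959 = 15397
40+: 6158 * 0.958 + 10986 * 0.379 = 5899 + 4164 = 10063
Net migration: 30–39 + 20 → 15417
Population now: 0–9=8982, 10–19=4892, 20–29=13808, 30–39=15417, 40+=10063
Period 3.
Births: 13808 * 0.421 = 5813 ; 15417 * 0.361 = 5566 ⇒ total 11379
10–19: 8982 * 0.95 = 8533
20–29: 4892 * 0.95 = 4647
30–39: 13808 * 0.959 = 13242
40+: 15417 * 0.958 + 10063 * 0.379 = 14769 + 3814 = 18583
Net migration: 30–39 + 20 → 13262
Population now: 0–9=11379, 10–19=8533, 20–29=4647, 30–39=13262, 40+=18583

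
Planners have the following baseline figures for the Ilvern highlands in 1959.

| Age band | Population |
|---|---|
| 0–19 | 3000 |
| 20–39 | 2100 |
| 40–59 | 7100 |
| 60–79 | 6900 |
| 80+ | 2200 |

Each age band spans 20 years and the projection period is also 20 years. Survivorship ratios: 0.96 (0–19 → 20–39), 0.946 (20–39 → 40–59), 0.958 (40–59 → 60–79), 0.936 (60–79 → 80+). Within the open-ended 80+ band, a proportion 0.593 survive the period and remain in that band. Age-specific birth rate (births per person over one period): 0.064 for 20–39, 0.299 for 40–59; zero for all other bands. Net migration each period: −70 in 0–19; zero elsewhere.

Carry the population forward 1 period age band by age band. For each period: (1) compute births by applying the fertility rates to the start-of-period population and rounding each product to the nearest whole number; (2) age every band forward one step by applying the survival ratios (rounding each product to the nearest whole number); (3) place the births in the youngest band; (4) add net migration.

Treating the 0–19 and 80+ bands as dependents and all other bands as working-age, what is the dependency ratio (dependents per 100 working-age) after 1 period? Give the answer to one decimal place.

— Period 1 —
Births: 2100 × 0.064 = 134  |  7100 × 0.299 = 2123 → total 2257
20–39: 3000 × 0.96 = 2880
40–59: 2100 × 0.946 = 1987
60–79: 7100 × 0.958 = 6802
80+: 6900 × 0.936 + 2200 × 0.593 = 6458 + 1305 = 7763
Net migration: 0–19 − 70 → 2187
End of period: [2187, 2880, 1987, 6802, 7763]
Dependents (band 0–19 + band 80+) = 2187 + 7763 = 9950; working-age = 11669; ratio = 9950/11669 × 100 = 85.3

85.3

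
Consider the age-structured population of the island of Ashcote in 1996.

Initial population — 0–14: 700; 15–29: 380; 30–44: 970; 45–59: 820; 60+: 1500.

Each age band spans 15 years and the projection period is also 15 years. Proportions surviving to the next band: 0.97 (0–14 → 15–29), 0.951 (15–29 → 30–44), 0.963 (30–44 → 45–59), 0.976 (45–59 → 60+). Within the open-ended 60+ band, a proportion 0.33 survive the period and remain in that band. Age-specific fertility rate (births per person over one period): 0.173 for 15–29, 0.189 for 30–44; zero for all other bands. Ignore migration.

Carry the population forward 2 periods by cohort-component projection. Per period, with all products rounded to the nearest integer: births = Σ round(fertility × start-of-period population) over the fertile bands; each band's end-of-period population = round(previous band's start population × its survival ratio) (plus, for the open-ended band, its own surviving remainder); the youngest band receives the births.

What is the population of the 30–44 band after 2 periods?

Let band 1 be 0–14 through band 5 = 60+.
— Period 1 —
Births: 380 * 0.173 = 66 ; 970 * 0.189 = 183 → 249
Band 2: 700 * 0.97 = 679
Band 3: 380 * 0.951 = 361
Band 4: 970 * 0.963 = 934
Band 5: 820 * 0.976 + 1500 * 0.33 = 800 + 495 = 1295
→ [249, 679, 361, 934, 1295]
— Period 2 —
Births: 679 * 0.173 = 117 ; 361 * 0.189 = 68 → 185
Band 2: 249 * 0.97 = 242
Band 3: 679 * 0.951 = 646
Band 4: 361 * 0.963 = 348
Band 5: 934 * 0.976 + 1295 * 0.33 = 912 + 427 = 1339
→ [185, 242, 646, 348, 1339]

646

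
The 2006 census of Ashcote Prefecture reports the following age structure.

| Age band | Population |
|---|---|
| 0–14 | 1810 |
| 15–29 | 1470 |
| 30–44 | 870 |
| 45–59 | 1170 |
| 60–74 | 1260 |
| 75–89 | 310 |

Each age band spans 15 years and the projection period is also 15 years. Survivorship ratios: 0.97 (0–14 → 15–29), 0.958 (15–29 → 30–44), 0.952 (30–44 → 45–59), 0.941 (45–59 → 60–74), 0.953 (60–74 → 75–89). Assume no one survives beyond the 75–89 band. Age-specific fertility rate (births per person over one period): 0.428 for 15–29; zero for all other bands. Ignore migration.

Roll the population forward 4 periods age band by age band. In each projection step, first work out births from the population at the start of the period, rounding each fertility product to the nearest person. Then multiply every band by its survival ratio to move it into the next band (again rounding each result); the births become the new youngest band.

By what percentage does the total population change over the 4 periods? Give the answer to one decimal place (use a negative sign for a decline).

(Bands numbered youngest = 1 to oldest = 6.)
Period 1:
Births: 1470 × 0.428 = 629
Band 2: 1810 × 0.97 = 1756
Band 3: 1470 × 0.958 = 1408
Band 4: 870 × 0.952 = 828
Band 5: 1170 × 0.941 = 1101
Band 6: 1260 × 0.953 = 1201
End of period: [629, 1756, 1408, 828, 1101, 1201]
Period 2:
Births: 1756 × 0.428 = 752
Band 2: 629 × 0.97 = 610
Band 3: 1756 × 0.958 = 1682
Band 4: 1408 × 0.952 = 1340
Band 5: 828 × 0.941 = 779
Band 6: 1101 × 0.953 = 1049
End of period: [752, 610, 1682, 1340, 779, 1049]
Period 3:
Births: 610 × 0.428 = 261
Band 2: 752 × 0.97 = 729
Band 3: 610 × 0.958 = 584
Band 4: 1682 × 0.952 = 1601
Band 5: 1340 × 0.941 = 1261
Band 6: 779 × 0.953 = 742
End of period: [261, 729, 584, 1601, 1261, 742]
Period 4:
Births: 729 × 0.428 = 312
Band 2: 261 × 0.97 = 253
Band 3: 729 × 0.958 = 698
Band 4: 584 × 0.952 = 556
Band 5: 1601 × 0.941 = 1507
Band 6: 1261 × 0.953 = 1202
End of period: [312, 253, 698, 556, 1507, 1202]
Total: 6890 → 4528; change = -2362; percentage change = -34.3%

-34.3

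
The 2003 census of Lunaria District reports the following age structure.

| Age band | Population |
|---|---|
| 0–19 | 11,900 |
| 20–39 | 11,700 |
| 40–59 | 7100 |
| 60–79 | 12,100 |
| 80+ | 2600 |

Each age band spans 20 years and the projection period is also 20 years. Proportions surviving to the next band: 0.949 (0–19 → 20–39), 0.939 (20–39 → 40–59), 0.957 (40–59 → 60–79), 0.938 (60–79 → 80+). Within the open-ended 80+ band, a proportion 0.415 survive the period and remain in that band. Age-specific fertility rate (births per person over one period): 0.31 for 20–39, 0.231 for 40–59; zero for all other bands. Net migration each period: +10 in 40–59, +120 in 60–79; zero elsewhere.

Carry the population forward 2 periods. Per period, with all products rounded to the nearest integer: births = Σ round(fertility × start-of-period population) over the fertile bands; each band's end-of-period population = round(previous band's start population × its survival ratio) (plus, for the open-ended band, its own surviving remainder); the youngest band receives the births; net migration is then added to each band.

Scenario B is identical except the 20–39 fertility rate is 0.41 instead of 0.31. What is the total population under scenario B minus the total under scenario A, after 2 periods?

2240

Call the groups 1 to 5, youngest first.
After projecting period 1:
Births: 11700 × 0.31 = 3627, 7100 × 0.231 = 1640 → 5267
Group 2: 11900 × 0.949 = 11293
Group 3: 11700 × 0.939 = 10986
Group 4: 7100 × 0.957 = 6795
Group 5: 12100 × 0.938 + 2600 × 0.415 = 11350 + 1079 = 12429
Net migration: Group 3 + 10 → 10996; Group 4 + 120 → 6915
Population now: 0–19=5267, 20–39=11293, 40–59=10996, 60–79=6915, 80+=12429
After projecting period 2:
Births: 11293 × 0.31 = 3501, 10996 × 0.231 = 2540 → 6041
Group 2: 5267 × 0.949 = 4998
Group 3: 11293 × 0.939 = 10604
Group 4: 10996 × 0.957 = 10523
Group 5: 6915 × 0.938 + 12429 × 0.415 = 6486 + 5158 = 11644
Net migration: Group 3 + 10 → 10614; Group 4 + 120 → 10643
Population now: 0–19=6041, 20–39=4998, 40–59=10614, 60–79=10643, 80+=11644
Scenario A total after 2 periods: 43940
Scenario B projection —
After projecting period 1:
Births: 11700 × 0.41 = 4797, 7100 × 0.231 = 1640 → 6437
Group 2: 11900 × 0.949 = 11293
Group 3: 11700 × 0.939 = 10986
Group 4: 7100 × 0.957 = 6795
Group 5: 12100 × 0.938 + 2600 × 0.415 = 11350 + 1079 = 12429
Net migration: Group 3 + 10 → 10996; Group 4 + 120 → 6915
Population now: 0–19=6437, 20–39=11293, 40–59=10996, 60–79=6915, 80+=12429
After projecting period 2:
Births: 11293 × 0.41 = 4630, 10996 × 0.231 = 2540 → 7170
Group 2: 6437 × 0.949 = 6109
Group 3: 11293 × 0.939 = 10604
Group 4: 10996 × 0.957 = 10523
Group 5: 6915 × 0.938 + 12429 × 0.415 = 6486 + 5158 = 11644
Net migration: Group 3 + 10 → 10614; Group 4 + 120 → 10643
Population now: 0–19=7170, 20–39=6109, 40–59=10614, 60–79=10643, 80+=11644
Scenario B total after 2 periods: 46180
Difference B − A = 46180 − 43940 = 2240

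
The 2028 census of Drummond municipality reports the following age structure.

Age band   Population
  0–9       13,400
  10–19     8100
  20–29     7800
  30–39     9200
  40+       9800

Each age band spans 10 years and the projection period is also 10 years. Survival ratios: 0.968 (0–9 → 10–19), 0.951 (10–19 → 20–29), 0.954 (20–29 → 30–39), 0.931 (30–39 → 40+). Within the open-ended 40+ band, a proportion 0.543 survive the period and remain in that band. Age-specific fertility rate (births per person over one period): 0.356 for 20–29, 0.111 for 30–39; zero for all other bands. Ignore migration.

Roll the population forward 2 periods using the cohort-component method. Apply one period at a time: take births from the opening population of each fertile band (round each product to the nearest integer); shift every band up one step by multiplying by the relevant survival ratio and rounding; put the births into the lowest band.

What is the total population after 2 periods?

41396

After projecting period 1:
Births: 7800 × 0.356 = 2777  |  9200 × 0.111 = 1021 → 3798
10–19: 13400 × 0.968 = 12971
20–29: 8100 × 0.951 = 7703
30–39: 7800 × 0.954 = 7441
40+: 9200 × 0.931 + 9800 × 0.543 = 8565 + 5321 = 13886
→ [3798, 12971, 7703, 7441, 13886]
After projecting period 2:
Births: 7703 × 0.356 = 2742  |  7441 × 0.111 = 826 → 3568
10–19: 3798 × 0.968 = 3676
20–29: 12971 × 0.951 = 12335
30–39: 7703 × 0.954 = 7349
40+: 7441 × 0.931 + 13886 × 0.543 = 6928 + 7540 = 14468
→ [3568, 3676, 12335, 7349, 14468]
Total after period 2: 3568 + 3676 + 12335 + 7349 + 14468 = 41396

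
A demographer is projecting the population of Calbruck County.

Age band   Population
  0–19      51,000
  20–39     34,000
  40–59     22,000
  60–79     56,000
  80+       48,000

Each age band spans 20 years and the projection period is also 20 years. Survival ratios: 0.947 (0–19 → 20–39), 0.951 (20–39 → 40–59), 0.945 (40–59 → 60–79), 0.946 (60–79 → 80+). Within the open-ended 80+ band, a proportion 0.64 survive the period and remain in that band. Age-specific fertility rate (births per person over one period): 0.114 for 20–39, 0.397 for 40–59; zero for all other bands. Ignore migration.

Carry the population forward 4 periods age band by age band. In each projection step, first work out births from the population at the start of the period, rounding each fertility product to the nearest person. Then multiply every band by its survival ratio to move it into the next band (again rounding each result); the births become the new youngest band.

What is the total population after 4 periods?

Call the groups 1 to 5, youngest first.
— Period 1 —
Births: 34000 × 0.114 = 3876  |  22000 × 0.397 = 8734 → total 12610
Group 2: 51000 × 0.947 = 48297
Group 3: 34000 × 0.951 = 32334
Group 4: 22000 × 0.945 = 20790
Group 5: 56000 × 0.946 + 48000 × 0.64 = 52976 + 30720 = 83696
→ [12610, 48297, 32334, 20790, 83696]
— Period 2 —
Births: 48297 × 0.114 = 5506  |  32334 × 0.397 = 12837 → total 18343
Group 2: 12610 × 0.947 = 11942
Group 3: 48297 × 0.951 = 45930
Group 4: 32334 × 0.945 = 30556
Group 5: 20790 × 0.946 + 83696 × 0.64 = 19667 + 53565 = 73232
→ [18343, 11942, 45930, 30556, 73232]
— Period 3 —
Births: 11942 × 0.114 = 1361  |  45930 × 0.397 = 18234 → total 19595
Group 2: 18343 × 0.947 = 17371
Group 3: 11942 × 0.951 = 11357
Group 4: 45930 × 0.945 = 43404
Group 5: 30556 × 0.946 + 73232 × 0.64 = 28906 + 46868 = 75774
→ [19595, 17371, 11357, 43404, 75774]
— Period 4 —
Births: 17371 × 0.114 = 1980  |  11357 × 0.397 = 4509 → total 6489
Group 2: 19595 × 0.947 = 18556
Group 3: 17371 × 0.951 = 16520
Group 4: 11357 × 0.945 = 10732
Group 5: 43404 × 0.946 + 75774 × 0.64 = 41060 + 48495 = 89555
→ [6489, 18556, 16520, 10732, 89555]
Total after period 4: 6489 + 18556 + 16520 + 10732 + 89555 = 141852

141852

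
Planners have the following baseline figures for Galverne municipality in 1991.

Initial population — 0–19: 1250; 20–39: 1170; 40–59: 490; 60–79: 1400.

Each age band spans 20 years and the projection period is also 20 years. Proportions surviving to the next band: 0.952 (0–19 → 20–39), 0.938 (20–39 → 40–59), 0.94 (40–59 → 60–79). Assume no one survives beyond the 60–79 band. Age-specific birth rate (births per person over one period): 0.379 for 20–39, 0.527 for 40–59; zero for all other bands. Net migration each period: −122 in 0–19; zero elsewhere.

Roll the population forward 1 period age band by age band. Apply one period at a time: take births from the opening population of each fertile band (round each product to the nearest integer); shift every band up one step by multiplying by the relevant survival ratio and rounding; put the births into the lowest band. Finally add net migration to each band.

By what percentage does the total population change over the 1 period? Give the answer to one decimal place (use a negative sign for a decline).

-22.8

— Period 1 —
Births: 1170 × 0.379 = 443, 490 × 0.527 = 258 ⇒ total 701
20–39: 1250 × 0.952 = 1190
40–59: 1170 × 0.938 = 1097
60–79: 490 × 0.94 = 461
Net migration: 0–19 − 122 → 579
→ [579, 1190, 1097, 461]
Total: 4310 → 3327; change = -983; percentage change = -22.8%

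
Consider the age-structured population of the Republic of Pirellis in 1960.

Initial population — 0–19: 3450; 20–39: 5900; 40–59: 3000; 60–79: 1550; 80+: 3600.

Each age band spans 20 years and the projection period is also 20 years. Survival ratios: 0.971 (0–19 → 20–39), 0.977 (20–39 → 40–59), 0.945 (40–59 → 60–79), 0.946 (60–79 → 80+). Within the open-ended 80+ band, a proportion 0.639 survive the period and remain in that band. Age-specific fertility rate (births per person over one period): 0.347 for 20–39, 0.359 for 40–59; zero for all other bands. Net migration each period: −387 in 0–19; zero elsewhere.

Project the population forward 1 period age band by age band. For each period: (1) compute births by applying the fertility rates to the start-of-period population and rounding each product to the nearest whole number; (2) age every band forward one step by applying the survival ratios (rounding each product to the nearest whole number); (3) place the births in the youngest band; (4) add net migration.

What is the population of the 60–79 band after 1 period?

2835

Numbering the bands 1..5 from youngest to oldest:
[period 1]
Births: 5900 × 0.347 = 2047  |  3000 × 0.359 = 1077 → 3124
Band 2: 3450 × 0.971 = 3350
Band 3: 5900 × 0.977 = 5764
Band 4: 3000 × 0.945 = 2835
Band 5: 1550 × 0.946 + 3600 × 0.639 = 1466 + 2300 = 3766
Net migration: Band 1 − 387 → 2737
→ [2737, 3350, 5764, 2835, 3766]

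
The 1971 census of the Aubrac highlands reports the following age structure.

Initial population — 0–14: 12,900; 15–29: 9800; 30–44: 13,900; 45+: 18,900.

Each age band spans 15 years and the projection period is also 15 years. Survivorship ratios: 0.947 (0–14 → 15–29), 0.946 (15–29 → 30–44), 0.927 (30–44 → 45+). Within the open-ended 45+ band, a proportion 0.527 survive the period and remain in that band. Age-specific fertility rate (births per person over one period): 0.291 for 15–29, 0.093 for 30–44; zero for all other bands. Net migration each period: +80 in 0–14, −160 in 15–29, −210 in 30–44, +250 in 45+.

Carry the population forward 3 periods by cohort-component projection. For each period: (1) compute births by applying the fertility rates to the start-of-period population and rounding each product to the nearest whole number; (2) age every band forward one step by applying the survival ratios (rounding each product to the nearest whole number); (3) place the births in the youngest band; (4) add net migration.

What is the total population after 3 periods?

31300

— Period 1 —
Births: 9800 × 0.291 = 2852 ; 13900 × 0.093 = 1293 ⇒ total 4145
15–29: 12900 × 0.947 = 12216
30–44: 9800 × 0.946 = 9271
45+: 13900 × 0.927 + 18900 × 0.527 = 12885 + 9960 = 22845
Net migration: 0–14 + 80 → 4225; 15–29 − 160 → 12056; 30–44 − 210 → 9061; 45+ + 250 → 23095
Population now: 0–14=4225, 15–29=12056, 30–44=9061, 45+=23095
— Period 2 —
Births: 12056 × 0.291 = 3508 ; 9061 × 0.093 = 843 ⇒ total 4351
15–29: 4225 × 0.947 = 4001
30–44: 12056 × 0.946 = 11405
45+: 9061 × 0.927 + 23095 × 0.527 = 8400 + 12171 = 20571
Net migration: 0–14 + 80 → 4431; 15–29 − 160 → 3841; 30–44 − 210 → 11195; 45+ + 250 → 20821
Population now: 0–14=4431, 15–29=3841, 30–44=11195, 45+=20821
— Period 3 —
Births: 3841 × 0.291 = 1118 ; 11195 × 0.093 = 1041 ⇒ total 2159
15–29: 4431 × 0.947 = 4196
30–44: 3841 × 0.946 = 3634
45+: 11195 × 0.927 + 20821 × 0.527 = 10378 + 10973 = 21351
Net migration: 0–14 + 80 → 2239; 15–29 − 160 → 4036; 30–44 − 210 → 3424; 45+ + 250 → 21601
Population now: 0–14=2239, 15–29=4036, 30–44=3424, 45+=21601
Total after period 3: 2239 + 4036 + 3424 + 21601 = 31300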